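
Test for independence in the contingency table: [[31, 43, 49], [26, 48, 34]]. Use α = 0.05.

χ² = 2.461. df = 2, critical = 5.991. Fail to reject H₀. No evidence of dependence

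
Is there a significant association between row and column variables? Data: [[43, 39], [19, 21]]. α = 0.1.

χ² = 0.262. df = 1, critical = 2.706. Fail to reject H₀. No evidence of dependence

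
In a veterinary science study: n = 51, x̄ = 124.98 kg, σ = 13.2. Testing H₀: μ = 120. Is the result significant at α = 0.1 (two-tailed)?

z = (124.98 - 120)/(13.2/√51) = 2.694. Since |z| > 1.645, significant at α = 0.1.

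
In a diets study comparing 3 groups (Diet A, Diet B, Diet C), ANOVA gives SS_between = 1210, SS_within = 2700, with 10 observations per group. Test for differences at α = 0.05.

df_between = 2, df_within = 27. F = MS_between/MS_within = 605.0/100.0 = 6.05. F_crit ≈ 3.354. Reject H₀. At least one mean differs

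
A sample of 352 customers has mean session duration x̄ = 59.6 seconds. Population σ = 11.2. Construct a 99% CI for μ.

CI = x̄ ± z*(σ/√n) = 59.6 ± 2.576(11.2/√352) = 59.6 ± 1.54 = (58.06, 61.14)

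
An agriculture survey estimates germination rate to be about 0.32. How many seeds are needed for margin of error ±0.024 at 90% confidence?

n = z²p(1-p)/E² = 1.645²×0.32×0.68/0.024² = 1022.3 → n = 1023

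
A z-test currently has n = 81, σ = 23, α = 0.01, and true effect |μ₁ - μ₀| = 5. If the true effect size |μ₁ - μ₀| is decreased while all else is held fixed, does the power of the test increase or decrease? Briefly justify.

Power decreases: a smaller true effect decreases the non-centrality λ = |μ₁ - μ₀|/(σ/√n).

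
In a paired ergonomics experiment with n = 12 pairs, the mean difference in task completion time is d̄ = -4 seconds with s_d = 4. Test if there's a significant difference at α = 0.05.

t = d̄/(s_d/√n) = -4/(4/√12) = -3.464. df = 11, critical t = ±2.201. Reject H₀.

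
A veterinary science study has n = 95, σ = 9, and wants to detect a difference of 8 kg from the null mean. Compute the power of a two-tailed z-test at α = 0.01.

SE = σ/√n = 9/√95 = 0.923. Non-centrality λ = d/SE = 8/0.923 = 8.664. Power ≈ Φ(λ - z_{α/2}) = Φ(8.664 - 2.576) = Φ(6.088) = 1.0.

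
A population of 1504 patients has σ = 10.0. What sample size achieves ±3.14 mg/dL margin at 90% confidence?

Without FPC: n₀ = (1.645×10.0/3.14)² = 27.446. With FPC: n = n₀N/(n₀+N-1) = 27.0 → n = 27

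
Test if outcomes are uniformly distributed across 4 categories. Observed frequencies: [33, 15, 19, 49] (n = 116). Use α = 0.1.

Expected = 29 each. χ² = Σ(O-E)²/E = 24.552. df = 3, critical value = 6.251. Reject H₀.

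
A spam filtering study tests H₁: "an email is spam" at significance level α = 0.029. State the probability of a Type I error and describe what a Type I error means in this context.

P(Type I error) = α = 0.029. A Type I error is rejecting H₀ when H₀ is actually true (false positive) — here, concluding that an email is spam when in fact this is not the case. Consequence: a legitimate email is sent to the spam folder and the user misses it.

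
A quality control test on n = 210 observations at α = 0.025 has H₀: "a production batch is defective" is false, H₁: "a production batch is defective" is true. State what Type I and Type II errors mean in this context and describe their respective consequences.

Type I (false positive): concluding that a production batch is defective when it is not — scrapping a good batch — wasted material and cost for no reason. Type II (false negative): failing to conclude that a production batch is defective when it is — shipping a defective batch — faulty products reach customers. Which is costlier depends on domain priorities and is a judgement call rather than a statistical fact.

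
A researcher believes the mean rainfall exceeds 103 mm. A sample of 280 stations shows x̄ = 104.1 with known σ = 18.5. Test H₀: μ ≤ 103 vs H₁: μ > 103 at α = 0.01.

z = 0.995. Critical value: 2.33. Fail to reject H₀.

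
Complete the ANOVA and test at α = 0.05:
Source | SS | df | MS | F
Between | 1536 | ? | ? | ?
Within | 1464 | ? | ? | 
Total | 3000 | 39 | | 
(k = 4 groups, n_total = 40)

df_between = 3, df_within = 36. MS_between = 512.0, MS_within = 40.67. F = 12.59, F_crit ≈ 2.866. Reject H₀.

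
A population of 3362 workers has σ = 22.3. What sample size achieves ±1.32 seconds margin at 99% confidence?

Without FPC: n₀ = (2.576×22.3/1.32)² = 1893.885. With FPC: n = n₀N/(n₀+N-1) = 1211.7 → n = 1212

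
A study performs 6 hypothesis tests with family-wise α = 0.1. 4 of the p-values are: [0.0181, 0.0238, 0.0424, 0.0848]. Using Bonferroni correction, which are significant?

Bonferroni α = 0.1/6 = 0.01667. None of the given p-values are significant.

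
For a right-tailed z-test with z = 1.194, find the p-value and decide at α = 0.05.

p = P(Z > 1.194) = 1 - Φ(1.194) ≈ 0.1162. Since p ≥ 0.05, fail to reject H₀ (not significant) at α = 0.05.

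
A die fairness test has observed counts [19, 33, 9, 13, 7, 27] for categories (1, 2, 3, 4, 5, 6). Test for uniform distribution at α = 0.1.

Expected = 18 each. χ² = Σ(O-E)²/E = 29.667. df = 5, critical value = 9.236. Reject H₀.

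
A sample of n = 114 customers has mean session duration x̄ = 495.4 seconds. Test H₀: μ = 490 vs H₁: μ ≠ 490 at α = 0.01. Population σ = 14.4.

z = (x̄ - μ₀)/(σ/√n) = (495.4 - 490)/(14.4/√114) = 4.004. Critical value: ±2.576. Since |4.004| > 2.576, Reject H₀.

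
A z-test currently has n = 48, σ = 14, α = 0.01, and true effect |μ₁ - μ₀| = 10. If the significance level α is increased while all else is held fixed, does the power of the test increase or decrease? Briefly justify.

Power increases: a larger α lowers the critical value, so more of the H₁ sampling distribution falls in the rejection region.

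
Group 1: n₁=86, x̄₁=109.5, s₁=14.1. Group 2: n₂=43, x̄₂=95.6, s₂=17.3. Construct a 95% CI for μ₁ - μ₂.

Difference = 13.9. SE = √(14.1²/86 + 17.3²/43) = 3.045. CI = (7.93, 19.87)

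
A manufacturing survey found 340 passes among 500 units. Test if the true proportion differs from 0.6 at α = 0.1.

p̂ = 0.68, p₀ = 0.6. z = (p̂ - p₀)/√(p₀(1-p₀)/n) = 3.651. Critical: ±1.645. Reject H₀.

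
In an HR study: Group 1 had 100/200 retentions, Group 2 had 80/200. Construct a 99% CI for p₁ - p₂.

p̂₁ = 0.5, p̂₂ = 0.4. Difference = 0.1. CI = (-0.028, 0.228)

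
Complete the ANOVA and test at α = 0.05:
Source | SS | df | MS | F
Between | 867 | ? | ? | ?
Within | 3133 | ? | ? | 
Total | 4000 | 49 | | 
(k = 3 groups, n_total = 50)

df_between = 2, df_within = 47. MS_between = 433.5, MS_within = 66.66. F = 6.503, F_crit ≈ 3.195. Reject H₀.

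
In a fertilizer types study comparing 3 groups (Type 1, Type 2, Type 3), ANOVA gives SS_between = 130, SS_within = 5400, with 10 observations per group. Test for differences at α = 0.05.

df_between = 2, df_within = 27. F = MS_between/MS_within = 65.0/200.0 = 0.325. F_crit ≈ 3.354. Fail to reject H₀.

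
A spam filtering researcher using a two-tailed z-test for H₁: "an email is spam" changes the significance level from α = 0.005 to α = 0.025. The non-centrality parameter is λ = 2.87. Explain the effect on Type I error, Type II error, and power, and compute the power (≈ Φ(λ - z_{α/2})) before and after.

Increasing α from 0.005 to 0.025:
• Type I error rate increases (α is the Type I rate by definition).
• Critical value moves from z_{α/2} = 2.807 to 2.241, so power = Φ(λ - z_{α/2}) goes from Φ(2.87 - 2.807) = 0.525 to Φ(2.87 - 2.241) = 0.735.
• Type II error rate β = 1 - power therefore decreases (0.475 → 0.265).
Appropriate when false negatives are costly — here, a spam email lands in the inbox.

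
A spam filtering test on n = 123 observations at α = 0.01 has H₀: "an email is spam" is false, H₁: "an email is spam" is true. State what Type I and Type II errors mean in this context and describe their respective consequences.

Type I (false positive): concluding that an email is spam when it is not — a legitimate email is sent to the spam folder and the user misses it. Type II (false negative): failing to conclude that an email is spam when it is — a spam email lands in the inbox. Which is costlier depends on domain priorities and is a judgement call rather than a statistical fact.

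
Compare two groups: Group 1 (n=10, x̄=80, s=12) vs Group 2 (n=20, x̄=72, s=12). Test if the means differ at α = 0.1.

Pooled sp = 12.0. t = 1.721, df = 28. Critical t = ±1.701. Reject H₀.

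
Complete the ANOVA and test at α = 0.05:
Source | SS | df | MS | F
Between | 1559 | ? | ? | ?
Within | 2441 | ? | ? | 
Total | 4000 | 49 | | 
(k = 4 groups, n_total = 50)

df_between = 3, df_within = 46. MS_between = 519.67, MS_within = 53.07. F = 9.793, F_crit ≈ 2.807. Reject H₀.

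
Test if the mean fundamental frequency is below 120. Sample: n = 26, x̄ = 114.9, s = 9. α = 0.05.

t = (114.9 - 120)/(9/√26) = -2.889, df = 25. Critical t = -1.708. Reject H₀.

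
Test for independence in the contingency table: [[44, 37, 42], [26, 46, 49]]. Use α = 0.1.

χ² = 6.127. df = 2, critical = 4.605. Reject H₀. Variables are dependent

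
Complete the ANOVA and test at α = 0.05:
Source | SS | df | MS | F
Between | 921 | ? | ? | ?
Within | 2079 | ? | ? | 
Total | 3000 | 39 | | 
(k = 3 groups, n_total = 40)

df_between = 2, df_within = 37. MS_between = 460.5, MS_within = 56.19. F = 8.196, F_crit ≈ 3.252. Reject H₀.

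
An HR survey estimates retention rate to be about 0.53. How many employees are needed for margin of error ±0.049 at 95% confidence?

n = z²p(1-p)/E² = 1.96²×0.53×0.47/0.049² = 398.6 → n = 399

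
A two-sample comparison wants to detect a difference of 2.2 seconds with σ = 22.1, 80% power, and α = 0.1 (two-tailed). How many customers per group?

n per group = 2(z_α/2 + z_β)²σ²/d² = 2×(1.645 + 0.84)²×22.1²/2.2² = 1246.3 → n = 1247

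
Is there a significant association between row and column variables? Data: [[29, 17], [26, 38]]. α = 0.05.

χ² = 5.38. df = 1, critical = 3.841. Reject H₀. Variables are dependent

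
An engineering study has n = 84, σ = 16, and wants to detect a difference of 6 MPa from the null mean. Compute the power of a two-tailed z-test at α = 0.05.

SE = σ/√n = 16/√84 = 1.746. Non-centrality λ = d/SE = 6/1.746 = 3.437. Power ≈ Φ(λ - z_{α/2}) = Φ(3.437 - 1.96) = Φ(1.477) = 0.93.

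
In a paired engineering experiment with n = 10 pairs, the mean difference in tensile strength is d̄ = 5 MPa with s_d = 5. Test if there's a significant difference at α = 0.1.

t = d̄/(s_d/√n) = 5/(5/√10) = 3.162. df = 9, critical t = ±1.833. Reject H₀.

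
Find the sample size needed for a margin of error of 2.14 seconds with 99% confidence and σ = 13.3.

n = (z*σ/E)² = (2.576×13.3/2.14)² = 256.3 → n = 257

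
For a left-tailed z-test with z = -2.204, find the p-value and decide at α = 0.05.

p = P(Z < -2.204) = Φ(-2.204) ≈ 0.0138. Since p < 0.05, reject H₀ (significant) at α = 0.05.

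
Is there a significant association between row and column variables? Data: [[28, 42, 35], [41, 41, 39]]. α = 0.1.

χ² = 1.553. df = 2, critical = 4.605. Fail to reject H₀. No evidence of dependence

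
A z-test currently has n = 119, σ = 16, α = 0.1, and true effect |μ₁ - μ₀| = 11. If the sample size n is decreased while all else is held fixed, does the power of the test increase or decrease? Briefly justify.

Power decreases: a smaller n inflates the standard error σ/√n, pulling the sampling distribution under H₁ back toward the critical value.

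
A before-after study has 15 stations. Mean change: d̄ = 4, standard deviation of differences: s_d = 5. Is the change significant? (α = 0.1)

t = d̄/(s_d/√n) = 4/(5/√15) = 3.098. df = 14, critical t = ±1.761. Reject H₀.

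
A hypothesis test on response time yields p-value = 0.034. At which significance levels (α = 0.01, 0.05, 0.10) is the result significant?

p = 0.034. Significant at: α = 0.05, 0.1.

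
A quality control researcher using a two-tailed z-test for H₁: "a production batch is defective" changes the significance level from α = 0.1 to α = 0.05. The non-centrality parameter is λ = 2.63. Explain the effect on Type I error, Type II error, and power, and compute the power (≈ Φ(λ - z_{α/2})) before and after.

Decreasing α from 0.1 to 0.05:
• Type I error rate decreases (α is the Type I rate by definition).
• Critical value moves from z_{α/2} = 1.645 to 1.96, so power = Φ(λ - z_{α/2}) goes from Φ(2.63 - 1.645) = 0.838 to Φ(2.63 - 1.96) = 0.749.
• Type II error rate β = 1 - power therefore increases (0.162 → 0.251).
Appropriate when false positives are costly — here, scrapping a good batch — wasted material and cost for no reason.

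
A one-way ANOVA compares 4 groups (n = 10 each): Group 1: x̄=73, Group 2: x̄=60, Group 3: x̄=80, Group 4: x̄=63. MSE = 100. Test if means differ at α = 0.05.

Grand mean = 69.0. SS_between = 2540.0, MS_between = 846.67. F = 8.467, F_crit ≈ 2.866. Reject H₀.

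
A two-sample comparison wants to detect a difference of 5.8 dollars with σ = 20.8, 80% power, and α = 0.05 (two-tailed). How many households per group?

n per group = 2(z_α/2 + z_β)²σ²/d² = 2×(1.96 + 0.84)²×20.8²/5.8² = 201.7 → n = 202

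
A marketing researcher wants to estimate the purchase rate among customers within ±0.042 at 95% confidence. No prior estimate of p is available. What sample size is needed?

Conservative approach: use p = 0.5 (maximizes p(1-p) = 0.25). n = z²(0.25)/E² = 1.96²×0.25/0.042² = 544.4 → n = 545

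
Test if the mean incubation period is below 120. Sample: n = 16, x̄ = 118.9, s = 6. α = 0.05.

t = (118.9 - 120)/(6/√16) = -0.733, df = 15. Critical t = -1.753. Fail to reject H₀.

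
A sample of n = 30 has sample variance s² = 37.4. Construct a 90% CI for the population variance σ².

df = 29. χ²_{0.05} = 42.557, χ²_{0.95} = 17.708. CI for σ² = ((n-1)s²/χ²_{α/2}, (n-1)s²/χ²_{1-α/2}) = (29·37.4/42.557, 29·37.4/17.708) = (25.49, 61.25)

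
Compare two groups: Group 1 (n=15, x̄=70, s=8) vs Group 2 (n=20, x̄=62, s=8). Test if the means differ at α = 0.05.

Pooled sp = 8.0. t = 2.928, df = 33. Critical t = ±2.035. Reject H₀.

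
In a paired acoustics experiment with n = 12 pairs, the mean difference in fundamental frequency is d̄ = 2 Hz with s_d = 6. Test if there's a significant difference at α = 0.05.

t = d̄/(s_d/√n) = 2/(6/√12) = 1.155. df = 11, critical t = ±2.201. Fail to reject H₀.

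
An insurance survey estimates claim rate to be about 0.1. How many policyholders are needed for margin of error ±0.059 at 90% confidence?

n = z²p(1-p)/E² = 1.645²×0.1×0.9/0.059² = 70.0 → n = 70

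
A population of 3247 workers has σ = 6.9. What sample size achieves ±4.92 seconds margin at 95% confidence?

Without FPC: n₀ = (1.96×6.9/4.92)² = 7.556. With FPC: n = n₀N/(n₀+N-1) = 7.5 → n = 8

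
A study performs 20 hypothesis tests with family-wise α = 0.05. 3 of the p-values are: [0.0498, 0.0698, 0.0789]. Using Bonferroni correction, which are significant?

Bonferroni α = 0.05/20 = 0.0025. None of the given p-values are significant.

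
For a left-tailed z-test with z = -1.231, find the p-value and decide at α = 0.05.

p = P(Z < -1.231) = Φ(-1.231) ≈ 0.1092. Since p ≥ 0.05, fail to reject H₀ (not significant) at α = 0.05.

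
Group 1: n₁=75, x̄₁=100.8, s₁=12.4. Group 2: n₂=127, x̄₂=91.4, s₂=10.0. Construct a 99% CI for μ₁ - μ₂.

Difference = 9.4. SE = √(12.4²/75 + 10.0²/127) = 1.684. CI = (5.06, 13.74)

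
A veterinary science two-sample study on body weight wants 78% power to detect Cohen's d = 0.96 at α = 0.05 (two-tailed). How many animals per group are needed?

z_{α/2} = 1.96, z_β = Φ⁻¹(0.78) = 0.772. For large effect (d = 0.96): n per group = 2(z_{α/2} + z_β)²/d² = 2(1.96 + 0.772)²/0.96² = 16.2 → 17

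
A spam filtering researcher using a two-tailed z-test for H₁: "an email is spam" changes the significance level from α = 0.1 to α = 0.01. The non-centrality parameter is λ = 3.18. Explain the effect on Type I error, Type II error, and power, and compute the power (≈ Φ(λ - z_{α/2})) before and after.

Decreasing α from 0.1 to 0.01:
• Type I error rate decreases (α is the Type I rate by definition).
• Critical value moves from z_{α/2} = 1.645 to 2.576, so power = Φ(λ - z_{α/2}) goes from Φ(3.18 - 1.645) = 0.938 to Φ(3.18 - 2.576) = 0.727.
• Type II error rate β = 1 - power therefore increases (0.062 → 0.273).
Appropriate when false positives are costly — here, a legitimate email is sent to the spam folder and the user misses it.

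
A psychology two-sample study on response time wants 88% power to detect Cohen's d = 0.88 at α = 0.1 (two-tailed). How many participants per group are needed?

z_{α/2} = 1.645, z_β = Φ⁻¹(0.88) = 1.175. For large effect (d = 0.88): n per group = 2(z_{α/2} + z_β)²/d² = 2(1.645 + 1.175)²/0.88² = 20.5 → 21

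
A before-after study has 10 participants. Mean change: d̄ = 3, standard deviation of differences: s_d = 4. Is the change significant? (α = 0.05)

t = d̄/(s_d/√n) = 3/(4/√10) = 2.372. df = 9, critical t = ±2.262. Reject H₀.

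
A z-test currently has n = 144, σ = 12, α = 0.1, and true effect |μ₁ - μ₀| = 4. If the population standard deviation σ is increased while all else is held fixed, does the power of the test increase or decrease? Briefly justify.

Power decreases: a larger σ inflates the standard error σ/√n, pulling the sampling distribution under H₁ back toward the critical value.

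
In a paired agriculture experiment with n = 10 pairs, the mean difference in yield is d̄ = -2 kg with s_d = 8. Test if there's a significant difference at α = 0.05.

t = d̄/(s_d/√n) = -2/(8/√10) = -0.791. df = 9, critical t = ±2.262. Fail to reject H₀.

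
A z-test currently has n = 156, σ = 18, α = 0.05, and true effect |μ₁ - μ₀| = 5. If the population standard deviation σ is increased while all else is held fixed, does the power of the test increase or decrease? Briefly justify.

Power decreases: a larger σ inflates the standard error σ/√n, pulling the sampling distribution under H₁ back toward the critical value.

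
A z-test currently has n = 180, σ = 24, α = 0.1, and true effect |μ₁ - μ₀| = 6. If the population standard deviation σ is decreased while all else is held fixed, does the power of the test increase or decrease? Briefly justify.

Power increases: a smaller σ shrinks the standard error σ/√n, moving the sampling distribution under H₁ further from the critical value.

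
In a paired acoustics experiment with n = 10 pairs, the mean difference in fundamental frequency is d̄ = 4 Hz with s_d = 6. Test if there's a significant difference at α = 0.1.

t = d̄/(s_d/√n) = 4/(6/√10) = 2.108. df = 9, critical t = ±1.833. Reject H₀.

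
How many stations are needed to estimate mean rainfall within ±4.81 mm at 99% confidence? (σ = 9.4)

n = (z*σ/E)² = (2.576×9.4/4.81)² = 25.3 → n = 26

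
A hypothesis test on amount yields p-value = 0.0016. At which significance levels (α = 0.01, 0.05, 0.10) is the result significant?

p = 0.0016. Significant at: α = 0.01, 0.05, 0.1.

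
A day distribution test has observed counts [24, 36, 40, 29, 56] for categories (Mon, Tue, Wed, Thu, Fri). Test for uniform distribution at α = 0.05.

Expected = 37 each. χ² = Σ(O-E)²/E = 16.324. df = 4, critical value = 9.488. Reject H₀.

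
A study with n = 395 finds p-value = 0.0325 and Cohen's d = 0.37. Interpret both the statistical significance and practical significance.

Statistically significant (p = 0.0325 < 0.05). Cohen's d = 0.37 indicates a small effect size. Both statistical and practical significance should be considered.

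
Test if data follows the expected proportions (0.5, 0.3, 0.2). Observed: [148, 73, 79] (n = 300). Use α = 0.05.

Expected: [150.0, 90.0, 60.0]. χ² = 9.254. df = 2, critical = 5.991. Reject H₀.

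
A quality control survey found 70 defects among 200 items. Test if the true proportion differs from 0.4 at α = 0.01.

p̂ = 0.35, p₀ = 0.4. z = (p̂ - p₀)/√(p₀(1-p₀)/n) = -1.443. Critical: ±2.576. Fail to reject H₀.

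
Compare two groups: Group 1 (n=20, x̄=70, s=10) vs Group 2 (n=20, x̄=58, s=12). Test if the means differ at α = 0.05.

Pooled sp = 11.05. t = 3.436, df = 38. Critical t = ±2.024. Reject H₀.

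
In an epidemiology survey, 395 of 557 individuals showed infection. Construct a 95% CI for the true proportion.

p̂ = 0.709. CI = p̂ ± z*√(p̂(1-p̂)/n) = (0.671, 0.747)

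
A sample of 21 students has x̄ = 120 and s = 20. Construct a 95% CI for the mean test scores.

CI = x̄ ± t*(s/√n) = 120 ± 2.086(20/√21) = (110.9, 129.1)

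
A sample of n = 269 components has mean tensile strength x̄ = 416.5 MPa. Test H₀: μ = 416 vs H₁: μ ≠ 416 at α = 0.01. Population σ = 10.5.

z = (x̄ - μ₀)/(σ/√n) = (416.5 - 416)/(10.5/√269) = 0.781. Critical value: ±2.576. Since |0.781| ≤ 2.576, Fail to reject H₀.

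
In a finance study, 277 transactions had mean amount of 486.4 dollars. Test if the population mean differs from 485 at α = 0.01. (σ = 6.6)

z = (x̄ - μ₀)/(σ/√n) = (486.4 - 485)/(6.6/√277) = 3.53. Critical value: ±2.576. Since |3.53| > 2.576, Reject H₀.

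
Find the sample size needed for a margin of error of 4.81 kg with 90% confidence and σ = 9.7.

n = (z*σ/E)² = (1.645×9.7/4.81)² = 11.005 → n = 12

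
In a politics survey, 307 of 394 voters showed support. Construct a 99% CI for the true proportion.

p̂ = 0.779. CI = p̂ ± z*√(p̂(1-p̂)/n) = (0.725, 0.833)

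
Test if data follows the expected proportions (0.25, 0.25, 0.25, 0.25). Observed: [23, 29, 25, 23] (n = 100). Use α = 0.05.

Expected: [25.0, 25.0, 25.0, 25.0]. χ² = 0.96. df = 3, critical = 7.815. Fail to reject H₀.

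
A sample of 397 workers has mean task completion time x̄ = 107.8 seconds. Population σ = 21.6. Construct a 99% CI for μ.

CI = x̄ ± z*(σ/√n) = 107.8 ± 2.576(21.6/√397) = 107.8 ± 2.79 = (105.01, 110.59)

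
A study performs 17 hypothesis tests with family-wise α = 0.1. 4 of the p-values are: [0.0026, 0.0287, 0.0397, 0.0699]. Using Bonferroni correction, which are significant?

Bonferroni α = 0.1/17 = 0.00588. Significant p-values: [0.0026]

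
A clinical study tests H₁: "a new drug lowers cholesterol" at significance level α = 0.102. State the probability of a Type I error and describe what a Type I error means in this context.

P(Type I error) = α = 0.102. A Type I error is rejecting H₀ when H₀ is actually true (false positive) — here, concluding that a new drug lowers cholesterol when in fact this is not the case. Consequence: approving an ineffective drug — patients take a useless medication and may skip effective alternatives.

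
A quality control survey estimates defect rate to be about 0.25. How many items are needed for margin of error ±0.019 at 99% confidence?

n = z²p(1-p)/E² = 2.576²×0.25×0.75/0.019² = 3446.6 → n = 3447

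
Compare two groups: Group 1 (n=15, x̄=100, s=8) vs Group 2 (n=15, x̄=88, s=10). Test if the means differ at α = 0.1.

Pooled sp = 9.06. t = 3.629, df = 28. Critical t = ±1.701. Reject H₀.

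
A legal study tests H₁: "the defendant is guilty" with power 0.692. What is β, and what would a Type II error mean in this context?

β = 1 - power = 1 - 0.692 = 0.308. A Type II error is failing to reject H₀ when H₀ is false (false negative) — here, failing to conclude that the defendant is guilty when in fact it is true. Consequence: acquitting a guilty person.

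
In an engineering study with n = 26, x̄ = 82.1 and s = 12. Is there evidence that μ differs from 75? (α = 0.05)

t = (x̄ - μ₀)/(s/√n) = (82.1 - 75)/(12/√26) = 3.017. df = 25, critical t = ±2.06. Reject H₀.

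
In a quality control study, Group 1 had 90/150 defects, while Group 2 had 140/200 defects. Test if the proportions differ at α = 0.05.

p̂₁ = 0.6, p̂₂ = 0.7, pooled p̂ = 0.657. z = -1.95. Critical: ±1.96. Fail to reject H₀.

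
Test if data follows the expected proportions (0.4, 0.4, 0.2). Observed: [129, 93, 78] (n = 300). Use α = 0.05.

Expected: [120.0, 120.0, 60.0]. χ² = 12.15. df = 2, critical = 5.991. Reject H₀.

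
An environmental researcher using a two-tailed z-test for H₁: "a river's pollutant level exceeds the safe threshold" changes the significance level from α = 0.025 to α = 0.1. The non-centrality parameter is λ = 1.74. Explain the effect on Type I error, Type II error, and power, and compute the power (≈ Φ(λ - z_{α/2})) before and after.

Increasing α from 0.025 to 0.1:
• Type I error rate increases (α is the Type I rate by definition).
• Critical value moves from z_{α/2} = 2.241 to 1.645, so power = Φ(λ - z_{α/2}) goes from Φ(1.74 - 2.241) = 0.308 to Φ(1.74 - 1.645) = 0.538.
• Type II error rate β = 1 - power therefore decreases (0.692 → 0.462).
Appropriate when false negatives are costly — here, allowing unsafe pollution to continue.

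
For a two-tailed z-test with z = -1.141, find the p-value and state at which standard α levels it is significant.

p = 2·P(Z > |-1.141|) = 2·(1 - Φ(1.141)) ≈ 0.2539. Not significant at any standard level.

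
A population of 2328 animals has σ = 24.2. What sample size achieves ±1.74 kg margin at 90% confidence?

Without FPC: n₀ = (1.645×24.2/1.74)² = 523.437. With FPC: n = n₀N/(n₀+N-1) = 427.5 → n = 428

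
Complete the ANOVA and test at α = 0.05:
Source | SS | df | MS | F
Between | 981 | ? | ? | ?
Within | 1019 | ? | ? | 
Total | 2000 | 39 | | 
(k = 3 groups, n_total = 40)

df_between = 2, df_within = 37. MS_between = 490.5, MS_within = 27.54. F = 17.81, F_crit ≈ 3.252. Reject H₀.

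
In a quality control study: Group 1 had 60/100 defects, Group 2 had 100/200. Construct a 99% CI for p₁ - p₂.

p̂₁ = 0.6, p̂₂ = 0.5. Difference = 0.1. CI = (-0.056, 0.256)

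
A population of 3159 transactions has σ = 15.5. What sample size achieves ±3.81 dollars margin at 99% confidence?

Without FPC: n₀ = (2.576×15.5/3.81)² = 109.826. With FPC: n = n₀N/(n₀+N-1) = 106.2 → n = 107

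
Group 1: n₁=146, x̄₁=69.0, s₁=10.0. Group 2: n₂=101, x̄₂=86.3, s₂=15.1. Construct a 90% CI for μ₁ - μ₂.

Difference = -17.3. SE = √(10.0²/146 + 15.1²/101) = 1.715. CI = (-20.12, -14.48)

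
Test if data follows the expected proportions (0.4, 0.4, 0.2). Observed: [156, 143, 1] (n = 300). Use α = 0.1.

Expected: [120.0, 120.0, 60.0]. χ² = 73.225. df = 2, critical = 4.605. Reject H₀.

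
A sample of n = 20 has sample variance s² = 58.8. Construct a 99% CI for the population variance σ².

df = 19. χ²_{0.005} = 38.582, χ²_{0.995} = 6.844. CI for σ² = ((n-1)s²/χ²_{α/2}, (n-1)s²/χ²_{1-α/2}) = (19·58.8/38.582, 19·58.8/6.844) = (28.96, 163.24)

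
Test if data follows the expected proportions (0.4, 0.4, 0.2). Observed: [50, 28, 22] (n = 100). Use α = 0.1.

Expected: [40.0, 40.0, 20.0]. χ² = 6.3. df = 2, critical = 4.605. Reject H₀.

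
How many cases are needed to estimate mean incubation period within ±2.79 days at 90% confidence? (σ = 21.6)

n = (z*σ/E)² = (1.645×21.6/2.79)² = 162.2 → n = 163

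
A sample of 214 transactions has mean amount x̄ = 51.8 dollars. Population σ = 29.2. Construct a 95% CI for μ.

CI = x̄ ± z*(σ/√n) = 51.8 ± 1.96(29.2/√214) = 51.8 ± 3.91 = (47.89, 55.71)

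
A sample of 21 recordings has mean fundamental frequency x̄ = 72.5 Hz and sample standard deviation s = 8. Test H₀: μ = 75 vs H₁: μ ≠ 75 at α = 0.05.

t = (x̄ - μ₀)/(s/√n) = (72.5 - 75)/(8/√21) = -1.432. df = 20, critical t = ±2.086. Fail to reject H₀.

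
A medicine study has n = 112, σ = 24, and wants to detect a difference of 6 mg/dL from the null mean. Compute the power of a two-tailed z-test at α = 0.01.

SE = σ/√n = 24/√112 = 2.268. Non-centrality λ = d/SE = 6/2.268 = 2.646. Power ≈ Φ(λ - z_{α/2}) = Φ(2.646 - 2.576) = Φ(0.07) = 0.528.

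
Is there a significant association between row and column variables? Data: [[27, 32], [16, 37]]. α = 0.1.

χ² = 2.863. df = 1, critical = 2.706. Reject H₀. Variables are dependent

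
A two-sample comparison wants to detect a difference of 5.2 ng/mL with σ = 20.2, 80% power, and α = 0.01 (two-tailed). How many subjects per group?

n per group = 2(z_α/2 + z_β)²σ²/d² = 2×(2.576 + 0.84)²×20.2²/5.2² = 352.2 → n = 353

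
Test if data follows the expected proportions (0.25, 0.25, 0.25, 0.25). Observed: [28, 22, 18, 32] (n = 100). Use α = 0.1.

Expected: [25.0, 25.0, 25.0, 25.0]. χ² = 4.64. df = 3, critical = 6.251. Fail to reject H₀.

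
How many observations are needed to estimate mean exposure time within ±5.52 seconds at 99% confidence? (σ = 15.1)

n = (z*σ/E)² = (2.576×15.1/5.52)² = 49.7 → n = 50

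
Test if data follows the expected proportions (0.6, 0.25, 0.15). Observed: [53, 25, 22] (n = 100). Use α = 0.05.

Expected: [60.0, 25.0, 15.0]. χ² = 4.083. df = 2, critical = 5.991. Fail to reject H₀.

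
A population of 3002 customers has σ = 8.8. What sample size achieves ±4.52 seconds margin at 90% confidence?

Without FPC: n₀ = (1.645×8.8/4.52)² = 10.257. With FPC: n = n₀N/(n₀+N-1) = 10.2 → n = 11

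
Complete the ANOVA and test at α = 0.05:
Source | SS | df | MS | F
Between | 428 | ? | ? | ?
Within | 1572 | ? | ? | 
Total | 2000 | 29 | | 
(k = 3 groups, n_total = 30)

df_between = 2, df_within = 27. MS_between = 214.0, MS_within = 58.22. F = 3.676, F_crit ≈ 3.354. Reject H₀.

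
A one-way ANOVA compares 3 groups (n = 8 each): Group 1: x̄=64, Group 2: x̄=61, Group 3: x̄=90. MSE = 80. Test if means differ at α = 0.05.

Grand mean = 71.67. SS_between = 4069.33, MS_between = 2034.67. F = 25.433, F_crit ≈ 3.467. Reject H₀.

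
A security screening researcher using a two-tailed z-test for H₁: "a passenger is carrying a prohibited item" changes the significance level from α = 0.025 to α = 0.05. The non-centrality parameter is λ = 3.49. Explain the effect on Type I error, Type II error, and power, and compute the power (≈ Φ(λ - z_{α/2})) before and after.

Increasing α from 0.025 to 0.05:
• Type I error rate increases (α is the Type I rate by definition).
• Critical value moves from z_{α/2} = 2.241 to 1.96, so power = Φ(λ - z_{α/2}) goes from Φ(3.49 - 2.241) = 0.894 to Φ(3.49 - 1.96) = 0.937.
• Type II error rate β = 1 - power therefore decreases (0.106 → 0.063).
Appropriate when false negatives are costly — here, letting a prohibited item through — security breach.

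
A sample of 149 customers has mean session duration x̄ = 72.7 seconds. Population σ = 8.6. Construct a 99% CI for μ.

CI = x̄ ± z*(σ/√n) = 72.7 ± 2.576(8.6/√149) = 72.7 ± 1.81 = (70.89, 74.51)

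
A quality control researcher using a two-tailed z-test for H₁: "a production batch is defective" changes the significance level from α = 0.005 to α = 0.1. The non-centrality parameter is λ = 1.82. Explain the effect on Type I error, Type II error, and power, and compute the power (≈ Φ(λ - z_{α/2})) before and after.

Increasing α from 0.005 to 0.1:
• Type I error rate increases (α is the Type I rate by definition).
• Critical value moves from z_{α/2} = 2.807 to 1.645, so power = Φ(λ - z_{α/2}) goes from Φ(1.82 - 2.807) = 0.162 to Φ(1.82 - 1.645) = 0.569.
• Type II error rate β = 1 - power therefore decreases (0.838 → 0.431).
Appropriate when false negatives are costly — here, shipping a defective batch — faulty products reach customers.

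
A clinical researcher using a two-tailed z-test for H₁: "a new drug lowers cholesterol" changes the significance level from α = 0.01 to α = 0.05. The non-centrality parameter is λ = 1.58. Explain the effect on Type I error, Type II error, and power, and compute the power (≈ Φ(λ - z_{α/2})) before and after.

Increasing α from 0.01 to 0.05:
• Type I error rate increases (α is the Type I rate by definition).
• Critical value moves from z_{α/2} = 2.576 to 1.96, so power = Φ(λ - z_{α/2}) goes from Φ(1.58 - 2.576) = 0.16 to Φ(1.58 - 1.96) = 0.352.
• Type II error rate β = 1 - power therefore decreases (0.84 → 0.648).
Appropriate when false negatives are costly — here, shelving an effective drug — patients miss out on a treatment that would have helped.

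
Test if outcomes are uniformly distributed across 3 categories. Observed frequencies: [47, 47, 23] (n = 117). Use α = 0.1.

Expected = 39 each. χ² = Σ(O-E)²/E = 9.846. df = 2, critical value = 4.605. Reject H₀.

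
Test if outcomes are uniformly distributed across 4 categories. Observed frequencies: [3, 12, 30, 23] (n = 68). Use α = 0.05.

Expected = 17 each. χ² = Σ(O-E)²/E = 25.059. df = 3, critical value = 7.815. Reject H₀.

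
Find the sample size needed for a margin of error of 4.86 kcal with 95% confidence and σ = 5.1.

n = (z*σ/E)² = (1.96×5.1/4.86)² = 4.2 → n = 5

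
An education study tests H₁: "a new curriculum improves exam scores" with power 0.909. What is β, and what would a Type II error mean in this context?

β = 1 - power = 1 - 0.909 = 0.091. A Type II error is failing to reject H₀ when H₀ is false (false negative) — here, failing to conclude that a new curriculum improves exam scores when in fact it is true. Consequence: keeping the old curriculum when the new one would have helped students.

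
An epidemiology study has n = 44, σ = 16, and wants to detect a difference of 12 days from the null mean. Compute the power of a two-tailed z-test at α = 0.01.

SE = σ/√n = 16/√44 = 2.412. Non-centrality λ = d/SE = 12/2.412 = 4.975. Power ≈ Φ(λ - z_{α/2}) = Φ(4.975 - 2.576) = Φ(2.399) = 0.992.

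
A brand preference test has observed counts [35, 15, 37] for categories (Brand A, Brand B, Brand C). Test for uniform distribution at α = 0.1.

Expected = 29 each. χ² = Σ(O-E)²/E = 10.207. df = 2, critical value = 4.605. Reject H₀.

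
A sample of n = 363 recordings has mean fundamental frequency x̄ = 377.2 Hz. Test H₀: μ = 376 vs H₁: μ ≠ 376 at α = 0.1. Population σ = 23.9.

z = (x̄ - μ₀)/(σ/√n) = (377.2 - 376)/(23.9/√363) = 0.957. Critical value: ±1.645. Since |0.957| ≤ 1.645, Fail to reject H₀.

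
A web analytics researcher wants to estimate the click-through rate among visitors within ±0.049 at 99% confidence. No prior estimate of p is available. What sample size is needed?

Conservative approach: use p = 0.5 (maximizes p(1-p) = 0.25). n = z²(0.25)/E² = 2.576²×0.25/0.049² = 690.9 → n = 691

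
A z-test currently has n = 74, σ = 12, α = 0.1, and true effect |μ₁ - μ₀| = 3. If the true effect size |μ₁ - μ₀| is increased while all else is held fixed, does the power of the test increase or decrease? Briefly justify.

Power increases: a larger true effect increases the non-centrality λ = |μ₁ - μ₀|/(σ/√n).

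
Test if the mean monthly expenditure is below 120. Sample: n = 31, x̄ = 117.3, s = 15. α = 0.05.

t = (117.3 - 120)/(15/√31) = -1.002, df = 30. Critical t = -1.697. Fail to reject H₀.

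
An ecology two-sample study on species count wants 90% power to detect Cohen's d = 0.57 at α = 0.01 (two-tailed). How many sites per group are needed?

z_{α/2} = 2.576, z_β = Φ⁻¹(0.9) = 1.282. For medium effect (d = 0.57): n per group = 2(z_{α/2} + z_β)²/d² = 2(2.576 + 1.282)²/0.57² = 91.6 → 92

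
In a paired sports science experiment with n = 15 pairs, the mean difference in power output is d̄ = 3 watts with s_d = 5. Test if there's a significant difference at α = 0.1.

t = d̄/(s_d/√n) = 3/(5/√15) = 2.324. df = 14, critical t = ±1.761. Reject H₀.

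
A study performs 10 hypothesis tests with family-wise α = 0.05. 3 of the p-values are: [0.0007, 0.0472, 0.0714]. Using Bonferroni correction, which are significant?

Bonferroni α = 0.05/10 = 0.005. Significant p-values: [0.0007]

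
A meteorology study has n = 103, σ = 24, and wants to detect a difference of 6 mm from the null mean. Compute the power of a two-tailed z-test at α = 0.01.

SE = σ/√n = 24/√103 = 2.365. Non-centrality λ = d/SE = 6/2.365 = 2.537. Power ≈ Φ(λ - z_{α/2}) = Φ(2.537 - 2.576) = Φ(-0.039) = 0.485.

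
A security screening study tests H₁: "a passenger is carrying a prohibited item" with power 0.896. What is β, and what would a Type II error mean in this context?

β = 1 - power = 1 - 0.896 = 0.104. A Type II error is failing to reject H₀ when H₀ is false (false negative) — here, failing to conclude that a passenger is carrying a prohibited item when in fact it is true. Consequence: letting a prohibited item through — security breach.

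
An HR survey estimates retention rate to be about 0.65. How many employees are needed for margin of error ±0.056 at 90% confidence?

n = z²p(1-p)/E² = 1.645²×0.65×0.35/0.056² = 196.3 → n = 197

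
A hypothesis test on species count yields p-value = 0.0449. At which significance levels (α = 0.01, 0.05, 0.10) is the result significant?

p = 0.0449. Significant at: α = 0.05, 0.1.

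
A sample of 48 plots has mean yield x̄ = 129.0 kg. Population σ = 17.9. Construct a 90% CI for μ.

CI = x̄ ± z*(σ/√n) = 129.0 ± 1.645(17.9/√48) = 129.0 ± 4.25 = (124.75, 133.25)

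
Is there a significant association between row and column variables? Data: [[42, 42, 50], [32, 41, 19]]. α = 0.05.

χ² = 7.753. df = 2, critical = 5.991. Reject H₀. Variables are dependent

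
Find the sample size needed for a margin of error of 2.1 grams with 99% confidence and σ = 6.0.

n = (z*σ/E)² = (2.576×6.0/2.1)² = 54.2 → n = 55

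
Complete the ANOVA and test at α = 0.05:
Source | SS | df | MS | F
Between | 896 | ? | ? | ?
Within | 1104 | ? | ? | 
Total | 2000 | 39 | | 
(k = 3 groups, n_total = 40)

df_between = 2, df_within = 37. MS_between = 448.0, MS_within = 29.84. F = 15.014, F_crit ≈ 3.252. Reject H₀.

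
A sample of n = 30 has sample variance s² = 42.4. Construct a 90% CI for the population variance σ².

df = 29. χ²_{0.05} = 42.557, χ²_{0.95} = 17.708. CI for σ² = ((n-1)s²/χ²_{α/2}, (n-1)s²/χ²_{1-α/2}) = (29·42.4/42.557, 29·42.4/17.708) = (28.89, 69.44)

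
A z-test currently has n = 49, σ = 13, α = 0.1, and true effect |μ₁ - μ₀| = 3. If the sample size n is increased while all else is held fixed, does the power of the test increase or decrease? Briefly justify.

Power increases: a larger n shrinks the standard error σ/√n, moving the sampling distribution under H₁ further from the critical value.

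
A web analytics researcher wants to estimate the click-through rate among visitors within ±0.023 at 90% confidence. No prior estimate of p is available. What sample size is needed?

Conservative approach: use p = 0.5 (maximizes p(1-p) = 0.25). n = z²(0.25)/E² = 1.645²×0.25/0.023² = 1278.8 → n = 1279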